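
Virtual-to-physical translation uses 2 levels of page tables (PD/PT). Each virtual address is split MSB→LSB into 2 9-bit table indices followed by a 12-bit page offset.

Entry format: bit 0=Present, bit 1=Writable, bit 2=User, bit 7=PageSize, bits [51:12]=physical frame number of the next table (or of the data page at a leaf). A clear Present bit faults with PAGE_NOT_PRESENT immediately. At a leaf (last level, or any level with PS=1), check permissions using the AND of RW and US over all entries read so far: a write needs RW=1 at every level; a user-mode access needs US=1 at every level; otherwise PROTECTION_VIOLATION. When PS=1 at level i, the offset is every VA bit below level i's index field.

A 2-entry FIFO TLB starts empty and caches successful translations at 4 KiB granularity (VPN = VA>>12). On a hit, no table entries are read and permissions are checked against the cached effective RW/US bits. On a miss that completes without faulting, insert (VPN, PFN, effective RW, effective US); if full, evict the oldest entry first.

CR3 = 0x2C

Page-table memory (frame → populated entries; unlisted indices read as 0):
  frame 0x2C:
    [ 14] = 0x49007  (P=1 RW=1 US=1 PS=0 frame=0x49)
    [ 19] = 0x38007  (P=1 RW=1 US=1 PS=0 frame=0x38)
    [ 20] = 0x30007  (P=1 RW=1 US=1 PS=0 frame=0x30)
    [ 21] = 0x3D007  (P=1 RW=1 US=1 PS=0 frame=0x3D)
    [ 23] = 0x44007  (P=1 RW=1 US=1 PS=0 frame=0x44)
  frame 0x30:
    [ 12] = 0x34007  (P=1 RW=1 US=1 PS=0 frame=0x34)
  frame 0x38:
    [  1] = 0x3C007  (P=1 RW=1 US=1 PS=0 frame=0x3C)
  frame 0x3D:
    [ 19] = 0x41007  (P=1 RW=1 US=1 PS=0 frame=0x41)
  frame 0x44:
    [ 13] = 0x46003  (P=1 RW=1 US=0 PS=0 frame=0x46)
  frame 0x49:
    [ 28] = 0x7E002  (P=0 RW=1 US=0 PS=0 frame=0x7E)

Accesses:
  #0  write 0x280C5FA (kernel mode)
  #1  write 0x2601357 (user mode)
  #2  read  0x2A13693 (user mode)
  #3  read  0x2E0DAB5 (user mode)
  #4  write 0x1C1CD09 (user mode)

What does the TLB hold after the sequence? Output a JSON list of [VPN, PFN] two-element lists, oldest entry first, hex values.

Trace:
#0 VA=0x280C5FA (w,kernel):
  [0] read 0x2C idx=20: raw=0x30007 flags P=1 W=1 U=1 S=0
  [1] read 0x30 idx=12: raw=0x34007 flags P=1 W=1 U=1 S=0
  ⇒ phys 0x345FA  [2 reads]
#1 VA=0x2601357 (w,user):
  [0] read 0x2C idx=19: raw=0x38007 flags P=1 W=1 U=1 S=0
  [1] read 0x38 idx=1: raw=0x3C007 flags P=1 W=1 U=1 S=0
  ⇒ phys 0x3C357  [2 reads]
#2 VA=0x2A13693 (r,user):
  [0] read 0x2C idx=21: raw=0x3D007 flags P=1 W=1 U=1 S=0
  [1] read 0x3D idx=19: raw=0x41007 flags P=1 W=1 U=1 S=0
  ⇒ phys 0x41693  [2 reads]
#3 VA=0x2E0DAB5 (r,user):
  [0] read 0x2C idx=23: raw=0x44007 flags P=1 W=1 U=1 S=0
  [1] read 0x44 idx=13: raw=0x46003 flags P=1 W=1 U=0 S=0
  ⇒ fault: PROTECTION_VIOLATION  — 2 lookups
#4 VA=0x1C1CD09 (w,user):
  [0] read 0x2C idx=14: raw=0x49007 flags P=1 W=1 U=1 S=0
  [1] read 0x49 idx=28: raw=0x7E002 flags P=0 W=1 U=0 S=0
  ⇒ fault: PAGE_NOT_PRESENT  — 2 lookups

TLB: [["0x2601", "0x3C"], ["0x2A13", "0x41"]]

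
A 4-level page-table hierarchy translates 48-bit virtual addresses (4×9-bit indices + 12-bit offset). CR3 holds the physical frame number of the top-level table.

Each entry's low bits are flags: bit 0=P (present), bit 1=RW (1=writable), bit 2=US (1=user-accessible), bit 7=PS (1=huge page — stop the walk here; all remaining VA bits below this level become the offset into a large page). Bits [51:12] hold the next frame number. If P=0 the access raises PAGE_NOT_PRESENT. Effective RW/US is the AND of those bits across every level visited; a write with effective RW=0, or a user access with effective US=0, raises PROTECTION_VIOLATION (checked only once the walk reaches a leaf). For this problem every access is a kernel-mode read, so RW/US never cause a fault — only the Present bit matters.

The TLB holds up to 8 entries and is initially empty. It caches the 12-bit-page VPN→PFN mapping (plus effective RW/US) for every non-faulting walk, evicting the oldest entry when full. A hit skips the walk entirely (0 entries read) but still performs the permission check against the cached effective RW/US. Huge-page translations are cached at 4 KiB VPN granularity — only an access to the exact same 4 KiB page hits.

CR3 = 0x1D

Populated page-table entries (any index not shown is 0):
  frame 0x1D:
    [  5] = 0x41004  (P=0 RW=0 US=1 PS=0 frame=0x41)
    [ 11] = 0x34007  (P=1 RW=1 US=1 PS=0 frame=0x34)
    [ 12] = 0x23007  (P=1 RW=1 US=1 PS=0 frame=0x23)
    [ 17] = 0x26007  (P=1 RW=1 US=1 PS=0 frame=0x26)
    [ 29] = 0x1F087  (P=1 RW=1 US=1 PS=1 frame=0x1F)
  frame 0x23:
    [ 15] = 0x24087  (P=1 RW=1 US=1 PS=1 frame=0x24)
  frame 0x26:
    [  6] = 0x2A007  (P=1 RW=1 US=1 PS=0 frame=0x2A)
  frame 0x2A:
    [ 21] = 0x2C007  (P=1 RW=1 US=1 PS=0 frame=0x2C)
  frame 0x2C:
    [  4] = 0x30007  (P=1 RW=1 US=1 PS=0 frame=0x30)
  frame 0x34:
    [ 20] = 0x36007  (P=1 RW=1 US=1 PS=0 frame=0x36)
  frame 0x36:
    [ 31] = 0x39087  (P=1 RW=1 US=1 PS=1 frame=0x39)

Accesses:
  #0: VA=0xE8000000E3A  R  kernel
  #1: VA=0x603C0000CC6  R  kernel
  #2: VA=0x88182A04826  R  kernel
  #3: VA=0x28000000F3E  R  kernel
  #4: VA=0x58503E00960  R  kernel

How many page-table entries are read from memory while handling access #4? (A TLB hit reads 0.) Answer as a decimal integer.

Trace:
#0 VA=0xE8000000E3A (r,kernel):
  L0: frame=0x1D idx=29 entry=0x1F087 [P=1 RW=1 US=1 PS=1]
  → PA=0x1FE3A (huge @L0)  (1 entries read)
#1 VA=0x603C0000CC6 (r,kernel):
  L0: frame=0x1D idx=12 entry=0x23007 [P=1 RW=1 US=1 PS=0]
  L1: frame=0x23 idx=15 entry=0x24087 [P=1 RW=1 US=1 PS=1]
  → PA=0x24CC6 (huge @L1)  (2 entries read)
#2 VA=0x88182A04826 (r,kernel):
  L0: frame=0x1D idx=17 entry=0x26007 [P=1 RW=1 US=1 PS=0]
  L1: frame=0x26 idx=6 entry=0x2A007 [P=1 RW=1 US=1 PS=0]
  L2: frame=0x2A idx=21 entry=0x2C007 [P=1 RW=1 US=1 PS=0]
  L3: frame=0x2C idx=4 entry=0x30007 [P=1 RW=1 US=1 PS=0]
  → PA=0x30826  (4 entries read)
#3 VA=0x28000000F3E (r,kernel):
  L0: frame=0x1D idx=5 entry=0x41004 [P=0 RW=0 US=1 PS=0]
  ⇒ fault: PAGE_NOT_PRESENT  — 1 lookups
#4 VA=0x58503E00960 (r,kernel):
  L0: frame=0x1D idx=11 entry=0x34007 [P=1 RW=1 US=1 PS=0]
  L1: frame=0x34 idx=20 entry=0x36007 [P=1 RW=1 US=1 PS=0]
  L2: frame=0x36 idx=31 entry=0x39087 [P=1 RW=1 US=1 PS=1]
  → PA=0x39960 (huge @L2)  (3 entries read)

Entries read for #4: 3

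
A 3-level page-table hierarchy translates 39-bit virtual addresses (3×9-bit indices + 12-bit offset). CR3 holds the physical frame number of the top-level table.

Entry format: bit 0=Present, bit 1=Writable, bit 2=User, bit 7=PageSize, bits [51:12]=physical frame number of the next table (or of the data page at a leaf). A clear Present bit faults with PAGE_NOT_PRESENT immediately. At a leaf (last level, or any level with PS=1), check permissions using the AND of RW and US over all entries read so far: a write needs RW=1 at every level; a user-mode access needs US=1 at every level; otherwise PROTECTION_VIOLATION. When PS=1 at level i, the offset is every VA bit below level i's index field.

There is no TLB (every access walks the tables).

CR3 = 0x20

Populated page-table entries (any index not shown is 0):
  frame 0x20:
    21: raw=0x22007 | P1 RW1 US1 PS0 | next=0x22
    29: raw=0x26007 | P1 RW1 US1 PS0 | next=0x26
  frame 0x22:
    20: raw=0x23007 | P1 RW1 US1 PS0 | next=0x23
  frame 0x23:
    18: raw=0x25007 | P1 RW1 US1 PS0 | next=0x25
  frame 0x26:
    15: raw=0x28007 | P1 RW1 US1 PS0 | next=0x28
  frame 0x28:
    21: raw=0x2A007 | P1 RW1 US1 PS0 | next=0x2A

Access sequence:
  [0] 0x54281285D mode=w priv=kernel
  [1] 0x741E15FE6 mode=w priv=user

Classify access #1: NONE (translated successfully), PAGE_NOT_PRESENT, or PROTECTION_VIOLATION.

Walk each access:
#0 VA=0x54281285D (w,kernel):
  L0 @0x20[21] → 0x22007  P=1,RW=1,US=1,PS=0
  L1 @0x22[20] → 0x23007  P=1,RW=1,US=1,PS=0
  L2 @0x23[18] → 0x25007  P=1,RW=1,US=1,PS=0
  → PA=0x2585D  (3 entries read)
#1 VA=0x741E15FE6 (w,user):
  L0 @0x20[29] → 0x26007  P=1,RW=1,US=1,PS=0
  L1 @0x26[15] → 0x28007  P=1,RW=1,US=1,PS=0
  L2 @0x28[21] → 0x2A007  P=1,RW=1,US=1,PS=0
  → PA=0x2AFE6  (3 entries read)

Access #1 fault: NONE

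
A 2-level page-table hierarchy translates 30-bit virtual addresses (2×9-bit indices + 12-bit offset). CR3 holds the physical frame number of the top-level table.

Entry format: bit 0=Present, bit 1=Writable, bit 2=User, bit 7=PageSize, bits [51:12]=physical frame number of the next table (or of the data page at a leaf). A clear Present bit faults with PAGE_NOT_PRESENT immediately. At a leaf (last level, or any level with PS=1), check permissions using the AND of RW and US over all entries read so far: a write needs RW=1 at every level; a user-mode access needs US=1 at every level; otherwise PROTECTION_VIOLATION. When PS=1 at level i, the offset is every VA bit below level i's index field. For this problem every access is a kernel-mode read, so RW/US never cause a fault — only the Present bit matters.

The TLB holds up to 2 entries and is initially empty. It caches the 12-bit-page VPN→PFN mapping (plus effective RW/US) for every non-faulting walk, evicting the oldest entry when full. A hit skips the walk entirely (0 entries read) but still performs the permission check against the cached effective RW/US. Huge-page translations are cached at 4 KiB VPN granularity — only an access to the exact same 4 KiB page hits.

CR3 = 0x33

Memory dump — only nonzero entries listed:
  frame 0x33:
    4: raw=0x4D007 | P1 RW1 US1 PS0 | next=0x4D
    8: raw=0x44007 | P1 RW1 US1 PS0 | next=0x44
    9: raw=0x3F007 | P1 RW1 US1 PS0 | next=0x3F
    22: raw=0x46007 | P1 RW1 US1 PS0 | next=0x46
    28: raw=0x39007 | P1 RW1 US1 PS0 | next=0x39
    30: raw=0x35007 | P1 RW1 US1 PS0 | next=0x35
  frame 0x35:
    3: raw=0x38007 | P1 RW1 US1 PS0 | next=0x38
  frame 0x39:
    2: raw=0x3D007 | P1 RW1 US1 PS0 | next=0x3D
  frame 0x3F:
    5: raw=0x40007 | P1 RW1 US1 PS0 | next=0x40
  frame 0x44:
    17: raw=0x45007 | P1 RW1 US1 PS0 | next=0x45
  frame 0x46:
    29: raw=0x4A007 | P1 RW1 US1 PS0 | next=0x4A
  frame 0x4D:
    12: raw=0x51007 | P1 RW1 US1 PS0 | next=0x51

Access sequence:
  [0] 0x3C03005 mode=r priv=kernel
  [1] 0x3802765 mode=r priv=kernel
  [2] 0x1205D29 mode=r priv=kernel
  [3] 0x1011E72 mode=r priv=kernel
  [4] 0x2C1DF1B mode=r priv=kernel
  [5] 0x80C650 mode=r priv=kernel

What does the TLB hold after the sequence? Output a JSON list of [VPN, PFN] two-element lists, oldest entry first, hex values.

Per-access translation:
#0 VA=0x3C03005 (r,kernel):
  [0] read 0x33 idx=30: raw=0x35007 flags P=1 W=1 U=1 S=0
  [1] read 0x35 idx=3: raw=0x38007 flags P=1 W=1 U=1 S=0
  → PA=0x38005  (2 entries read)
#1 VA=0x3802765 (r,kernel):
  [0] read 0x33 idx=28: raw=0x39007 flags P=1 W=1 U=1 S=0
  [1] read 0x39 idx=2: raw=0x3D007 flags P=1 W=1 U=1 S=0
  → PA=0x3D765  (2 entries read)
#2 VA=0x1205D29 (r,kernel):
  [0] read 0x33 idx=9: raw=0x3F007 flags P=1 W=1 U=1 S=0
  [1] read 0x3F idx=5: raw=0x40007 flags P=1 W=1 U=1 S=0
  → PA=0x40D29  (2 entries read)
#3 VA=0x1011E72 (r,kernel):
  [0] read 0x33 idx=8: raw=0x44007 flags P=1 W=1 U=1 S=0
  [1] read 0x44 idx=17: raw=0x45007 flags P=1 W=1 U=1 S=0
  → PA=0x45E72  (2 entries read)
#4 VA=0x2C1DF1B (r,kernel):
  [0] read 0x33 idx=22: raw=0x46007 flags P=1 W=1 U=1 S=0
  [1] read 0x46 idx=29: raw=0x4A007 flags P=1 W=1 U=1 S=0
  → PA=0x4AF1B  (2 entries read)
#5 VA=0x80C650 (r,kernel):
  [0] read 0x33 idx=4: raw=0x4D007 flags P=1 W=1 U=1 S=0
  [1] read 0x4D idx=12: raw=0x51007 flags P=1 W=1 U=1 S=0
  → PA=0x51650  (2 entries read)

TLB: [["0x2C1D", "0x4A"], ["0x80C", "0x51"]]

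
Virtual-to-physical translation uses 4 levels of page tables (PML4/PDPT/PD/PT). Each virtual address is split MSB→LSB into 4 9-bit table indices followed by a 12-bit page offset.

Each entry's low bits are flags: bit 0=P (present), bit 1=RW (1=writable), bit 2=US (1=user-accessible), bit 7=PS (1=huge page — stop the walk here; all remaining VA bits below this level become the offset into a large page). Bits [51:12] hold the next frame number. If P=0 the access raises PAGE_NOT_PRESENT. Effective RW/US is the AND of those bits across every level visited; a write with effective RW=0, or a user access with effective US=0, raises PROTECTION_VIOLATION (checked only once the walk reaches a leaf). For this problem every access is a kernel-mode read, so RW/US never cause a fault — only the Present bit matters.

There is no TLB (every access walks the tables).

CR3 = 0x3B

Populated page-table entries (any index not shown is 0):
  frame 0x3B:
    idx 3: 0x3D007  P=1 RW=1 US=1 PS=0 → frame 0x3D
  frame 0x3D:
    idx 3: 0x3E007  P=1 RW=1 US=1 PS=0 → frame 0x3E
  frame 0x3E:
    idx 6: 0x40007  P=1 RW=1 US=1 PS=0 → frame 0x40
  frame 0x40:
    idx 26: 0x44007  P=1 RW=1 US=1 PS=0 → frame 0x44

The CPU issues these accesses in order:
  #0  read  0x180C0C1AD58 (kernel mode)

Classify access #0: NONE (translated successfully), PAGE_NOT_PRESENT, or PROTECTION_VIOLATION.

Trace:
#0 VA=0x180C0C1AD58 (r,kernel):
  L0 @0x3B[3] → 0x3D007  P=1,RW=1,US=1,PS=0
  L1 @0x3D[3] → 0x3E007  P=1,RW=1,US=1,PS=0
  L2 @0x3E[6] → 0x40007  P=1,RW=1,US=1,PS=0
  L3 @0x40[26] → 0x44007  P=1,RW=1,US=1,PS=0
  ⇒ phys 0x44D58  [4 reads]

Access #0 fault: NONE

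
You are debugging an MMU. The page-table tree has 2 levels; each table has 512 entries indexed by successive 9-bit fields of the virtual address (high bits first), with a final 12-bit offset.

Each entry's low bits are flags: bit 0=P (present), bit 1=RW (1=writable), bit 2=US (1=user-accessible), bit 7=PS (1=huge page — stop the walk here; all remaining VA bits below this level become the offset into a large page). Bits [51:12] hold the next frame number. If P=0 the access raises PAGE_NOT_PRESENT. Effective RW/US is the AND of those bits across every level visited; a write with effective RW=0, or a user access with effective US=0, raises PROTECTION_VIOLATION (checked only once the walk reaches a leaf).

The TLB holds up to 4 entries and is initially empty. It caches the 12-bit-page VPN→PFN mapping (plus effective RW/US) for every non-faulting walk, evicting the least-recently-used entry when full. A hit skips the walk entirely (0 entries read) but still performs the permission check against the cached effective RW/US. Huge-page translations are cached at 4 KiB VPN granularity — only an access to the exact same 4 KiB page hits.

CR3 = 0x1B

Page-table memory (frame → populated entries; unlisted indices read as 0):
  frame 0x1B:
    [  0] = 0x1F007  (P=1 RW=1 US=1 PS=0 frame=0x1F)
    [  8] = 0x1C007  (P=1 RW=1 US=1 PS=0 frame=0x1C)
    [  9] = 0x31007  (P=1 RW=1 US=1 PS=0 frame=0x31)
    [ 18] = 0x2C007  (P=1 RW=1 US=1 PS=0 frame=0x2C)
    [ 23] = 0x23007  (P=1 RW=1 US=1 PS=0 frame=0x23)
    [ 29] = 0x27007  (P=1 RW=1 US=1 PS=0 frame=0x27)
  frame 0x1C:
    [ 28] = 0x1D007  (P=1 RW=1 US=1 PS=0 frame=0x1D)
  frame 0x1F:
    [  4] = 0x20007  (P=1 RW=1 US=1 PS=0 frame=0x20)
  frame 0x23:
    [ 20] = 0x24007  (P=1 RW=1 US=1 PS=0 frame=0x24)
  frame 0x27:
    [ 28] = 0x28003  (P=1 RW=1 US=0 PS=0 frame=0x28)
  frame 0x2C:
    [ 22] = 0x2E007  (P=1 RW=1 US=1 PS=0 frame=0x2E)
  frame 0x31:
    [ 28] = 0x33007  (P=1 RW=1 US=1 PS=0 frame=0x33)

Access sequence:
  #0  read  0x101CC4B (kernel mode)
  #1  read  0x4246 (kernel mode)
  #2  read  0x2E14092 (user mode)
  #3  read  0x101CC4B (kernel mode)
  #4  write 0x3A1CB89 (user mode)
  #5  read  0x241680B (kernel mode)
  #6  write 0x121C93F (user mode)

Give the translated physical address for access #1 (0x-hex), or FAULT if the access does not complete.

Walk each access:
#0 VA=0x101CC4B (r,kernel):
  L0: frame=0x1B idx=8 entry=0x1C007 [P=1 RW=1 US=1 PS=0]
  L1: frame=0x1C idx=28 entry=0x1D007 [P=1 RW=1 US=1 PS=0]
  ✓ 0x1DC4B  — 2 lookups
#1 VA=0x4246 (r,kernel):
  L0: frame=0x1B idx=0 entry=0x1F007 [P=1 RW=1 US=1 PS=0]
  L1: frame=0x1F idx=4 entry=0x20007 [P=1 RW=1 US=1 PS=0]
  ✓ 0x20246  — 2 lookups
#2 VA=0x2E14092 (r,user):
  L0: frame=0x1B idx=23 entry=0x23007 [P=1 RW=1 US=1 PS=0]
  L1: frame=0x23 idx=20 entry=0x24007 [P=1 RW=1 US=1 PS=0]
  ✓ 0x24092  — 2 lookups
#3 VA=0x101CC4B (r,kernel):
  TLB hit vpn=0x101C → PA=0x1DC4B
#4 VA=0x3A1CB89 (w,user):
  L0: frame=0x1B idx=29 entry=0x27007 [P=1 RW=1 US=1 PS=0]
  L1: frame=0x27 idx=28 entry=0x28003 [P=1 RW=1 US=0 PS=0]
  → PROTECTION_VIOLATION  (2 entries read)
#5 VA=0x241680B (r,kernel):
  L0: frame=0x1B idx=18 entry=0x2C007 [P=1 RW=1 US=1 PS=0]
  L1: frame=0x2C idx=22 entry=0x2E007 [P=1 RW=1 US=1 PS=0]
  ✓ 0x2E80B  — 2 lookups
#6 VA=0x121C93F (w,user):
  L0: frame=0x1B idx=9 entry=0x31007 [P=1 RW=1 US=1 PS=0]
  L1: frame=0x31 idx=28 entry=0x33007 [P=1 RW=1 US=1 PS=0]
  ✓ 0x3393F  — 2 lookups

Access #1 PA: 0x20246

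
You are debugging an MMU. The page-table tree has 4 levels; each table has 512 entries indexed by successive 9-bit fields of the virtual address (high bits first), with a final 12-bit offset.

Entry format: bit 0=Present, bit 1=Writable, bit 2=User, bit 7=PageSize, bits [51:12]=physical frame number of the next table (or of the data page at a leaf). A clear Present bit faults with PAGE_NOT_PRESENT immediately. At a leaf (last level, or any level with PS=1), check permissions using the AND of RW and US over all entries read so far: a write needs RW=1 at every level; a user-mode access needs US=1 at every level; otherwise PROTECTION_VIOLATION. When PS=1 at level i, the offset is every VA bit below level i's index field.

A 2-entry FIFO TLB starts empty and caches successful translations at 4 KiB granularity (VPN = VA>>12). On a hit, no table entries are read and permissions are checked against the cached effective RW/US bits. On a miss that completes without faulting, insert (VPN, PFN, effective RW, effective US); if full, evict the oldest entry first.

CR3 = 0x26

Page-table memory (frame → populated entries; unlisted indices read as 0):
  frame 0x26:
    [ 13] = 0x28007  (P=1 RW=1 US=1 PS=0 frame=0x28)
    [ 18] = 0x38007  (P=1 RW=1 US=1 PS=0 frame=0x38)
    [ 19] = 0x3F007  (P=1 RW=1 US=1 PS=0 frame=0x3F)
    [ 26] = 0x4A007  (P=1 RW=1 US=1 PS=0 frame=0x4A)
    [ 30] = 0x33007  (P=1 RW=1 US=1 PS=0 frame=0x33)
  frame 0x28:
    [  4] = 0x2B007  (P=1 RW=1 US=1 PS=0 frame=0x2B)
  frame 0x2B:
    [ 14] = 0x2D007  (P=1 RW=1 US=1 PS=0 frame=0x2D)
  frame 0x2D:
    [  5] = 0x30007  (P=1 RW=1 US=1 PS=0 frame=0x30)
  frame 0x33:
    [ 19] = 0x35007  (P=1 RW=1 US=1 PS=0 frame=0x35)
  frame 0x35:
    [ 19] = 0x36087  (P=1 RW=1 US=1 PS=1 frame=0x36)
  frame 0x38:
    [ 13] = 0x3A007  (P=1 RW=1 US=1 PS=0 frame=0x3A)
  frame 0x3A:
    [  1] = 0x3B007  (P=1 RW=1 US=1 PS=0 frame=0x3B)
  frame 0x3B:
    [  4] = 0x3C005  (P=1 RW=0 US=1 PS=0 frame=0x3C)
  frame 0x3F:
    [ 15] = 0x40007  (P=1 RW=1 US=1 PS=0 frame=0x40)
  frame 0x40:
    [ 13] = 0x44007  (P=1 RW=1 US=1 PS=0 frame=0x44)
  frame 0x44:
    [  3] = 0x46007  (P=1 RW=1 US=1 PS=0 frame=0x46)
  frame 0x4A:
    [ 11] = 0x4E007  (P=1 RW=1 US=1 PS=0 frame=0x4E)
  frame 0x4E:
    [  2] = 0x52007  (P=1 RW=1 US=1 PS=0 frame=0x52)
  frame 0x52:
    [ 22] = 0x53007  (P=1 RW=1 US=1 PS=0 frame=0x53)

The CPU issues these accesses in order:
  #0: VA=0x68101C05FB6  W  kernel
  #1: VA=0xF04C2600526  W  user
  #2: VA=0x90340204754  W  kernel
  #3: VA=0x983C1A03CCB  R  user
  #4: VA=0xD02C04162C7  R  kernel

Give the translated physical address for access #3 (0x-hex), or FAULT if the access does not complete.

Per-access translation:
#0 VA=0x68101C05FB6 (w,kernel):
  L0: frame=0x26 idx=13 entry=0x28007 [P=1 RW=1 US=1 PS=0]
  L1: frame=0x28 idx=4 entry=0x2B007 [P=1 RW=1 US=1 PS=0]
  L2: frame=0x2B idx=14 entry=0x2D007 [P=1 RW=1 US=1 PS=0]
  L3: frame=0x2D idx=5 entry=0x30007 [P=1 RW=1 US=1 PS=0]
  → PA=0x30FB6  (4 entries read)
#1 VA=0xF04C2600526 (w,user):
  L0: frame=0x26 idx=30 entry=0x33007 [P=1 RW=1 US=1 PS=0]
  L1: frame=0x33 idx=19 entry=0x35007 [P=1 RW=1 US=1 PS=0]
  L2: frame=0x35 idx=19 entry=0x36087 [P=1 RW=1 US=1 PS=1]
  → PA=0x36526 (huge @L2)  (3 entries read)
#2 VA=0x90340204754 (w,kernel):
  L0: frame=0x26 idx=18 entry=0x38007 [P=1 RW=1 US=1 PS=0]
  L1: frame=0x38 idx=13 entry=0x3A007 [P=1 RW=1 US=1 PS=0]
  L2: frame=0x3A idx=1 entry=0x3B007 [P=1 RW=1 US=1 PS=0]
  L3: frame=0x3B idx=4 entry=0x3C005 [P=1 RW=0 US=1 PS=0]
  → PROTECTION_VIOLATION  (4 entries read)
#3 VA=0x983C1A03CCB (r,user):
  L0: frame=0x26 idx=19 entry=0x3F007 [P=1 RW=1 US=1 PS=0]
  L1: frame=0x3F idx=15 entry=0x40007 [P=1 RW=1 US=1 PS=0]
  L2: frame=0x40 idx=13 entry=0x44007 [P=1 RW=1 US=1 PS=0]
  L3: frame=0x44 idx=3 entry=0x46007 [P=1 RW=1 US=1 PS=0]
  → PA=0x46CCB  (4 entries read)
#4 VA=0xD02C04162C7 (r,kernel):
  L0: frame=0x26 idx=26 entry=0x4A007 [P=1 RW=1 US=1 PS=0]
  L1: frame=0x4A idx=11 entry=0x4E007 [P=1 RW=1 US=1 PS=0]
  L2: frame=0x4E idx=2 entry=0x52007 [P=1 RW=1 US=1 PS=0]
  L3: frame=0x52 idx=22 entry=0x53007 [P=1 RW=1 US=1 PS=0]
  → PA=0x532C7  (4 entries read)

Access #3 PA: 0x46CCB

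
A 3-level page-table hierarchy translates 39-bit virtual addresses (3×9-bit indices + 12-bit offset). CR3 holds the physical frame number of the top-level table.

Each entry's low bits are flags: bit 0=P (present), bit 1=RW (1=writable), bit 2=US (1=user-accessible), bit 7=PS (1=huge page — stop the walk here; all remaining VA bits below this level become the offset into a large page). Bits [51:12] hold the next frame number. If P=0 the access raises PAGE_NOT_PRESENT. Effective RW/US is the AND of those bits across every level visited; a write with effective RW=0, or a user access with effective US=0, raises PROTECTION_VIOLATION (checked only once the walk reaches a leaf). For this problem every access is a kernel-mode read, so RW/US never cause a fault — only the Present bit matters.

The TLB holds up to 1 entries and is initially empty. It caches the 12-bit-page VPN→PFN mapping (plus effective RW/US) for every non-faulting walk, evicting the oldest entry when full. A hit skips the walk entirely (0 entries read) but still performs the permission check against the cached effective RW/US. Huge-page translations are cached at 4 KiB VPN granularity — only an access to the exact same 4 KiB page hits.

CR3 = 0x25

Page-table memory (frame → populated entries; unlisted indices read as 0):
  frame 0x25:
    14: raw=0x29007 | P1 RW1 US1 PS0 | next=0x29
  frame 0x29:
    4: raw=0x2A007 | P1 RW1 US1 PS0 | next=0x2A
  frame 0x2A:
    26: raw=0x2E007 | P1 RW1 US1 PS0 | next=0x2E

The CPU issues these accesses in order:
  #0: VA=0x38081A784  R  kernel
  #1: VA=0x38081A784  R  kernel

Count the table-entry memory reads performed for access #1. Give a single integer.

Per-access translation:
#0 VA=0x38081A784 (r,kernel):
  [0] read 0x25 idx=14: raw=0x29007 flags P=1 W=1 U=1 S=0
  [1] read 0x29 idx=4: raw=0x2A007 flags P=1 W=1 U=1 S=0
  [2] read 0x2A idx=26: raw=0x2E007 flags P=1 W=1 U=1 S=0
  ⇒ phys 0x2E784  [3 reads]
#1 VA=0x38081A784 (r,kernel):
  TLB hit vpn=0x38081A → PA=0x2E784

Entries read for #1: 0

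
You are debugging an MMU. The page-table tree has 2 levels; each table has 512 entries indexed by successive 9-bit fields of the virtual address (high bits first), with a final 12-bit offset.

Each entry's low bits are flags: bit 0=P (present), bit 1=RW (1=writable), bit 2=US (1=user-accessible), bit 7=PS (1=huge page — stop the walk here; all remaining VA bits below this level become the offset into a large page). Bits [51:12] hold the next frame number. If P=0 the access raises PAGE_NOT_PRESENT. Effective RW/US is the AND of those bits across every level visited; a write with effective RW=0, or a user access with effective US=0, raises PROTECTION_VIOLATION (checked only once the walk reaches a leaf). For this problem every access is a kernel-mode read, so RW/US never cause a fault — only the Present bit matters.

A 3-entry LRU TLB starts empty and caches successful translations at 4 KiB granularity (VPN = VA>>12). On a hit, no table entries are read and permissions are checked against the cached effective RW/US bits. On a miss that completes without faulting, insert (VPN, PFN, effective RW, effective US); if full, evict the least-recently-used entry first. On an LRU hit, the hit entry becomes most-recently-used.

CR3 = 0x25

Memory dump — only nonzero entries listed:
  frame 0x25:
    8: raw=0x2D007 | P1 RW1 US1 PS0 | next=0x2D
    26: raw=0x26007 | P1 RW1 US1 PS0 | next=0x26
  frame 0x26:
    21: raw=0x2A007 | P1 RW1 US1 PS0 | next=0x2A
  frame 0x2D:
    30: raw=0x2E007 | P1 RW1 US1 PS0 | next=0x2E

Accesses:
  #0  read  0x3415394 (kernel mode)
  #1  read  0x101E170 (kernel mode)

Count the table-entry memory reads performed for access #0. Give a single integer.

Walk each access:
#0 VA=0x3415394 (r,kernel):
  [0] read 0x25 idx=26: raw=0x26007 flags P=1 W=1 U=1 S=0
  [1] read 0x26 idx=21: raw=0x2A007 flags P=1 W=1 U=1 S=0
  → PA=0x2A394  (2 entries read)
#1 VA=0x101E170 (r,kernel):
  [0] read 0x25 idx=8: raw=0x2D007 flags P=1 W=1 U=1 S=0
  [1] read 0x2D idx=30: raw=0x2E007 flags P=1 W=1 U=1 S=0
  → PA=0x2E170  (2 entries read)

Entries read for #0: 2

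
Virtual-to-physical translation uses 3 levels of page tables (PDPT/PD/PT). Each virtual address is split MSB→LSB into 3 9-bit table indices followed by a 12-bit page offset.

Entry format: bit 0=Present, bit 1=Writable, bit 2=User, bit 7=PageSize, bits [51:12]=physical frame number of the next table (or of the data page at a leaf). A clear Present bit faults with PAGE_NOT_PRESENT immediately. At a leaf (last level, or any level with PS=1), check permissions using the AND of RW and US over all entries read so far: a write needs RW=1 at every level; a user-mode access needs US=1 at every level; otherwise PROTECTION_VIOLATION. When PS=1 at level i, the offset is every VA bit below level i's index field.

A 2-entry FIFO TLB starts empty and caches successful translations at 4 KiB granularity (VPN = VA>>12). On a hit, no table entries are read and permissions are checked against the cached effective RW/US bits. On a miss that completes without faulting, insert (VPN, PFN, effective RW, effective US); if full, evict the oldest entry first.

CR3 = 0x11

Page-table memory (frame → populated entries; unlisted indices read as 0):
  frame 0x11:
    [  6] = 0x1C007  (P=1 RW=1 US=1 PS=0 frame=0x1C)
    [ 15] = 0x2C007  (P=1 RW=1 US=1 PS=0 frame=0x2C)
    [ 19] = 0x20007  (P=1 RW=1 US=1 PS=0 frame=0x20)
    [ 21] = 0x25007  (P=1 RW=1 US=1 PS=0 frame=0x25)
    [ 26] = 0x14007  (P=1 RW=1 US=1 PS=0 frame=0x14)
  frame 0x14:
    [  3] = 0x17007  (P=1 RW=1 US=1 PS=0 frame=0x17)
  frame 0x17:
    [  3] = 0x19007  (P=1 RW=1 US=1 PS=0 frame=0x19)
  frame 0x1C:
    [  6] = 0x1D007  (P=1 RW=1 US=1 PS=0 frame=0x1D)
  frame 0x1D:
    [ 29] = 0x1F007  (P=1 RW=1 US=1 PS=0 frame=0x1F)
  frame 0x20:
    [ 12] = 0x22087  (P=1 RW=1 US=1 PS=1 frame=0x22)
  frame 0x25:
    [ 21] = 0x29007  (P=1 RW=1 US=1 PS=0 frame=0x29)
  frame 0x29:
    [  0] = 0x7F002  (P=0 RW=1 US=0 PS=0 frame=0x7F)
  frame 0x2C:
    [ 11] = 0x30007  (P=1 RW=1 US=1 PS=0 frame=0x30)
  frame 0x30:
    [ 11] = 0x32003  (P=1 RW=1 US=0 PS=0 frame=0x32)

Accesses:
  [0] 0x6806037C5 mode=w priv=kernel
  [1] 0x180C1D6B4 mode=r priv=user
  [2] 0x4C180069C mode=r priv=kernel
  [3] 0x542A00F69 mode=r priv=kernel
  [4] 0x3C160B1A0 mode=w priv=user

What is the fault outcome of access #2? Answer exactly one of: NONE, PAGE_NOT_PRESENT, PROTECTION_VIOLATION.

Per-access translation:
#0 VA=0x6806037C5 (w,kernel):
  L0 @0x11[26] → 0x14007  P=1,RW=1,US=1,PS=0
  L1 @0x14[3] → 0x17007  P=1,RW=1,US=1,PS=0
  L2 @0x17[3] → 0x19007  P=1,RW=1,US=1,PS=0
  ✓ 0x197C5  — 3 lookups
#1 VA=0x180C1D6B4 (r,user):
  L0 @0x11[6] → 0x1C007  P=1,RW=1,US=1,PS=0
  L1 @0x1C[6] → 0x1D007  P=1,RW=1,US=1,PS=0
  L2 @0x1D[29] → 0x1F007  P=1,RW=1,US=1,PS=0
  ✓ 0x1F6B4  — 3 lookups
#2 VA=0x4C180069C (r,kernel):
  L0 @0x11[19] → 0x20007  P=1,RW=1,US=1,PS=0
  L1 @0x20[12] → 0x22087  P=1,RW=1,US=1,PS=1
  ✓ 0x2269C (huge @L1)  — 2 lookups
#3 VA=0x542A00F69 (r,kernel):
  L0 @0x11[21] → 0x25007  P=1,RW=1,US=1,PS=0
  L1 @0x25[21] → 0x29007  P=1,RW=1,US=1,PS=0
  L2 @0x29[0] → 0x7F002  P=0,RW=1,US=0,PS=0
  → PAGE_NOT_PRESENT  (3 entries read)
#4 VA=0x3C160B1A0 (w,user):
  L0 @0x11[15] → 0x2C007  P=1,RW=1,US=1,PS=0
  L1 @0x2C[11] → 0x30007  P=1,RW=1,US=1,PS=0
  L2 @0x30[11] → 0x32003  P=1,RW=1,US=0,PS=0
  → PROTECTION_VIOLATION  (3 entries read)

Access #2 fault: NONE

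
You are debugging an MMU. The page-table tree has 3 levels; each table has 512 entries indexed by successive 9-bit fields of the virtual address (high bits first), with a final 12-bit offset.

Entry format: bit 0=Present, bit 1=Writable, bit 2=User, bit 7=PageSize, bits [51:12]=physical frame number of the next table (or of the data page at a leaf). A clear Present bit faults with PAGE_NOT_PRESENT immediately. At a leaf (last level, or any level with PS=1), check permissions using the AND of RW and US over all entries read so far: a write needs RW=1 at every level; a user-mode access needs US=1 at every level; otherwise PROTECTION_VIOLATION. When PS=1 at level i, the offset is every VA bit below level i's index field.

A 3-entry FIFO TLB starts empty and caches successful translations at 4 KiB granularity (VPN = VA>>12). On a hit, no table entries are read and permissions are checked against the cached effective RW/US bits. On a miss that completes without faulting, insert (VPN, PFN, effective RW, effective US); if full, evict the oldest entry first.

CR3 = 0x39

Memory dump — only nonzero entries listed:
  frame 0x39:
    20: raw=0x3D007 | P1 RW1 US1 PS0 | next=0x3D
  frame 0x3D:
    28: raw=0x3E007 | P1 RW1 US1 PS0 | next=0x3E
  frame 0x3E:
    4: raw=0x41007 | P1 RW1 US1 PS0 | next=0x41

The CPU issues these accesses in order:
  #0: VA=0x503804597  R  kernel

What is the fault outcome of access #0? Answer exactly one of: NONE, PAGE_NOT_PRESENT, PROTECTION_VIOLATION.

Trace:
#0 VA=0x503804597 (r,kernel):
  [0] read 0x39 idx=20: raw=0x3D007 flags P=1 W=1 U=1 S=0
  [1] read 0x3D idx=28: raw=0x3E007 flags P=1 W=1 U=1 S=0
  [2] read 0x3E idx=4: raw=0x41007 flags P=1 W=1 U=1 S=0
  ⇒ phys 0x41597  [3 reads]

Access #0 fault: NONE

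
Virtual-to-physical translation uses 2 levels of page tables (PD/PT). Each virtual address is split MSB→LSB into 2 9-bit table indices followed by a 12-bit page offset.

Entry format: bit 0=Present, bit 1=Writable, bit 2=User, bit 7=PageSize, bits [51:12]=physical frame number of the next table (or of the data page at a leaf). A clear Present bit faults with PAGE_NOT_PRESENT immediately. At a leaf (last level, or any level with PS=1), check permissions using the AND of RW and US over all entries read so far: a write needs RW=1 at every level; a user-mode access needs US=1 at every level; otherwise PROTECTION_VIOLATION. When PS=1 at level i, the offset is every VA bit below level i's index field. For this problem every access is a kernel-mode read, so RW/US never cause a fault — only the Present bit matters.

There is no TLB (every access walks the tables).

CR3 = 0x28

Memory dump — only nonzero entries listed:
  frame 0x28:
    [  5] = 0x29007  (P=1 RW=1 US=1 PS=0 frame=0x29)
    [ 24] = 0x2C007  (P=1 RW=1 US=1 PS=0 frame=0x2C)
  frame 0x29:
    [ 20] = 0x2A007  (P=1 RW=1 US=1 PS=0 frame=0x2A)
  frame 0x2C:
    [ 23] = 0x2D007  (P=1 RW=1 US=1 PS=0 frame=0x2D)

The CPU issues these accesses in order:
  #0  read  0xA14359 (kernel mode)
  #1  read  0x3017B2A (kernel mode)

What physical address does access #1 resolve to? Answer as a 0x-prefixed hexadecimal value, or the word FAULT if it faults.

Walk each access:
#0 VA=0xA14359 (r,kernel):
  L0: frame=0x28 idx=5 entry=0x29007 [P=1 RW=1 US=1 PS=0]
  L1: frame=0x29 idx=20 entry=0x2A007 [P=1 RW=1 US=1 PS=0]
  ✓ 0x2A359  — 2 lookups
#1 VA=0x3017B2A (r,kernel):
  L0: frame=0x28 idx=24 entry=0x2C007 [P=1 RW=1 US=1 PS=0]
  L1: frame=0x2C idx=23 entry=0x2D007 [P=1 RW=1 US=1 PS=0]
  ✓ 0x2DB2A  — 2 lookups

Access #1 PA: 0x2DB2A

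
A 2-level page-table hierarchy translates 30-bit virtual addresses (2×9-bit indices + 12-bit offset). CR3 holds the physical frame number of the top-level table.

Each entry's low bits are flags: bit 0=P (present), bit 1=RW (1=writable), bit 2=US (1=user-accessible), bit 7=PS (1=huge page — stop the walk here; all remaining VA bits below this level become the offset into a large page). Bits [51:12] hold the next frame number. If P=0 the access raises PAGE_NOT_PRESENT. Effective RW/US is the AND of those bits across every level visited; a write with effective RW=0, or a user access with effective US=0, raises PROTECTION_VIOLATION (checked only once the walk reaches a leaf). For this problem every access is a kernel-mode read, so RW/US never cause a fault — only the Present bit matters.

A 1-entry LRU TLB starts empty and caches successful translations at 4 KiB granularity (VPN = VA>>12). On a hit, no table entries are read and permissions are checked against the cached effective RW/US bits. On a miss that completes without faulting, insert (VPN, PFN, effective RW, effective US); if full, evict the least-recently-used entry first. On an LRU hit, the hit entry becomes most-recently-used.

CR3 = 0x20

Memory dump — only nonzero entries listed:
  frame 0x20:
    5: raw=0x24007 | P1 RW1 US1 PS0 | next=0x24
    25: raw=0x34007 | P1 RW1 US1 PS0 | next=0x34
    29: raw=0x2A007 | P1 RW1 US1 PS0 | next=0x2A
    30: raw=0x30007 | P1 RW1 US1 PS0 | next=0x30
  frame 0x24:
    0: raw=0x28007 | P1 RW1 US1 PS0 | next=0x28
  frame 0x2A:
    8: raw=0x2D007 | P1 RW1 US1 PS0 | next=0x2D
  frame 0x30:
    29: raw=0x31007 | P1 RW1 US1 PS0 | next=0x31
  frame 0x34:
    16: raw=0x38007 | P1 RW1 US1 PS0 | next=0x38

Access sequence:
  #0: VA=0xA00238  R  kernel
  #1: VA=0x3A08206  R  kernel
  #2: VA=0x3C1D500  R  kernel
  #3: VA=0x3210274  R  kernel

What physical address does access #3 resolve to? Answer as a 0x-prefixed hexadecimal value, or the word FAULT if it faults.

Trace:
#0 VA=0xA00238 (r,kernel):
  L0 @0x20[5] → 0x24007  P=1,RW=1,US=1,PS=0
  L1 @0x24[0] → 0x28007  P=1,RW=1,US=1,PS=0
  ⇒ phys 0x28238  [2 reads]
#1 VA=0x3A08206 (r,kernel):
  L0 @0x20[29] → 0x2A007  P=1,RW=1,US=1,PS=0
  L1 @0x2A[8] → 0x2D007  P=1,RW=1,US=1,PS=0
  ⇒ phys 0x2D206  [2 reads]
#2 VA=0x3C1D500 (r,kernel):
  L0 @0x20[30] → 0x30007  P=1,RW=1,US=1,PS=0
  L1 @0x30[29] → 0x31007  P=1,RW=1,US=1,PS=0
  ⇒ phys 0x31500  [2 reads]
#3 VA=0x3210274 (r,kernel):
  L0 @0x20[25] → 0x34007  P=1,RW=1,US=1,PS=0
  L1 @0x34[16] → 0x38007  P=1,RW=1,US=1,PS=0
  ⇒ phys 0x38274  [2 reads]

Access #3 PA: 0x38274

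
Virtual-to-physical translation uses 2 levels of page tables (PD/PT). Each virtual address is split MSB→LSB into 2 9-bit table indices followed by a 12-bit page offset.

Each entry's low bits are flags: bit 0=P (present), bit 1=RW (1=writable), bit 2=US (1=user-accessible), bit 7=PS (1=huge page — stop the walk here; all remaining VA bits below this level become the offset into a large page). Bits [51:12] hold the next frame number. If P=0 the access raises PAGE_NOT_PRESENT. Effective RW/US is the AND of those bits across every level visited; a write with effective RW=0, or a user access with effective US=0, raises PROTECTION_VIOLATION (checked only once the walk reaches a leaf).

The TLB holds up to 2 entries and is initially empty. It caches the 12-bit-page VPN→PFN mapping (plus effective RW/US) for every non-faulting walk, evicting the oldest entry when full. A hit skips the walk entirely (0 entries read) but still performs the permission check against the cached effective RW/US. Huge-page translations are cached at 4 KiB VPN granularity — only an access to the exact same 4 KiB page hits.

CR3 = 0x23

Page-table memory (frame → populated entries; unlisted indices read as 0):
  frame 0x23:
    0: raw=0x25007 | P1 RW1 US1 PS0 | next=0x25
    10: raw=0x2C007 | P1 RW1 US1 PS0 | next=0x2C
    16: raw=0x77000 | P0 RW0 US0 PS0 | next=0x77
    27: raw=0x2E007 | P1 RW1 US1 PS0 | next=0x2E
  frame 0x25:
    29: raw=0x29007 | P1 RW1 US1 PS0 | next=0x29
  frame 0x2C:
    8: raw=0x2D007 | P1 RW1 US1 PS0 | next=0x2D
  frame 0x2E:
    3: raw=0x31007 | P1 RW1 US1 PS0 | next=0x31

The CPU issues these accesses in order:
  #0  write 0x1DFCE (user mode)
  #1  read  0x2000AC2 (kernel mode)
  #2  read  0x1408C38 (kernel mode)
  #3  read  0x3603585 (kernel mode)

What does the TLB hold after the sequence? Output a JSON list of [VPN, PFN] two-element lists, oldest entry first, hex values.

Trace:
#0 VA=0x1DFCE (w,user):
  lvl0: tbl 0x23, slot 0 ⇒ 0x25007 (P1/RW1/US1/PS0)
  lvl1: tbl 0x25, slot 29 ⇒ 0x29007 (P1/RW1/US1/PS0)
  → PA=0x29FCE  (2 entries read)
#1 VA=0x2000AC2 (r,kernel):
  lvl0: tbl 0x23, slot 16 ⇒ 0x77000 (P0/RW0/US0/PS0)
  ⇒ fault: PAGE_NOT_PRESENT  — 1 lookups
#2 VA=0x1408C38 (r,kernel):
  lvl0: tbl 0x23, slot 10 ⇒ 0x2C007 (P1/RW1/US1/PS0)
  lvl1: tbl 0x2C, slot 8 ⇒ 0x2D007 (P1/RW1/US1/PS0)
  → PA=0x2DC38  (2 entries read)
#3 VA=0x3603585 (r,kernel):
  lvl0: tbl 0x23, slot 27 ⇒ 0x2E007 (P1/RW1/US1/PS0)
  lvl1: tbl 0x2E, slot 3 ⇒ 0x31007 (P1/RW1/US1/PS0)
  → PA=0x31585  (2 entries read)

TLB: [["0x1408", "0x2D"], ["0x3603", "0x31"]]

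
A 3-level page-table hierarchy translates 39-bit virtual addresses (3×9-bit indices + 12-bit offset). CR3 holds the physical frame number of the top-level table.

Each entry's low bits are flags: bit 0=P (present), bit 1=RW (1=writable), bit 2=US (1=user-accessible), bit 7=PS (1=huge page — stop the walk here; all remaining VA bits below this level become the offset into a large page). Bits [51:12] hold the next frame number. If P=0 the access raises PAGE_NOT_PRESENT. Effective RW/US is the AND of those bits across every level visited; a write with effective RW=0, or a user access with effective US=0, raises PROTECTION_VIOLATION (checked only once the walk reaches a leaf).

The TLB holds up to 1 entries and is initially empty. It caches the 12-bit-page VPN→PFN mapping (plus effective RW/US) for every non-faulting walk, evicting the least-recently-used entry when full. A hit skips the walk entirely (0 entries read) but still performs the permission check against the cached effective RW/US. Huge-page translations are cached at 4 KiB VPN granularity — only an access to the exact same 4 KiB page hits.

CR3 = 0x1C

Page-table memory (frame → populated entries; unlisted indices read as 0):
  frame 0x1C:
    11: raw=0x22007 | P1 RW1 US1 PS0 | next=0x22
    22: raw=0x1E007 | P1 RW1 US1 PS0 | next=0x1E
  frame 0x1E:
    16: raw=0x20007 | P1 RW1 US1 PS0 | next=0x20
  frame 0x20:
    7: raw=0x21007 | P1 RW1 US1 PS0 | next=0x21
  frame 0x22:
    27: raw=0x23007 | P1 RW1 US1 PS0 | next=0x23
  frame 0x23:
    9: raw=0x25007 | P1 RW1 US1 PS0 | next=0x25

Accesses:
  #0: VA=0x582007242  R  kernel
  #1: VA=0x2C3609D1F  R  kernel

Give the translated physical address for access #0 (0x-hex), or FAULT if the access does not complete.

Walk each access:
#0 VA=0x582007242 (r,kernel):
  L0: frame=0x1C idx=22 entry=0x1E007 [P=1 RW=1 US=1 PS=0]
  L1: frame=0x1E idx=16 entry=0x20007 [P=1 RW=1 US=1 PS=0]
  L2: frame=0x20 idx=7 entry=0x21007 [P=1 RW=1 US=1 PS=0]
  → PA=0x21242  (3 entries read)
#1 VA=0x2C3609D1F (r,kernel):
  L0: frame=0x1C idx=11 entry=0x22007 [P=1 RW=1 US=1 PS=0]
  L1: frame=0x22 idx=27 entry=0x23007 [P=1 RW=1 US=1 PS=0]
  L2: frame=0x23 idx=9 entry=0x25007 [P=1 RW=1 US=1 PS=0]
  → PA=0x25D1F  (3 entries read)

Access #0 PA: 0x21242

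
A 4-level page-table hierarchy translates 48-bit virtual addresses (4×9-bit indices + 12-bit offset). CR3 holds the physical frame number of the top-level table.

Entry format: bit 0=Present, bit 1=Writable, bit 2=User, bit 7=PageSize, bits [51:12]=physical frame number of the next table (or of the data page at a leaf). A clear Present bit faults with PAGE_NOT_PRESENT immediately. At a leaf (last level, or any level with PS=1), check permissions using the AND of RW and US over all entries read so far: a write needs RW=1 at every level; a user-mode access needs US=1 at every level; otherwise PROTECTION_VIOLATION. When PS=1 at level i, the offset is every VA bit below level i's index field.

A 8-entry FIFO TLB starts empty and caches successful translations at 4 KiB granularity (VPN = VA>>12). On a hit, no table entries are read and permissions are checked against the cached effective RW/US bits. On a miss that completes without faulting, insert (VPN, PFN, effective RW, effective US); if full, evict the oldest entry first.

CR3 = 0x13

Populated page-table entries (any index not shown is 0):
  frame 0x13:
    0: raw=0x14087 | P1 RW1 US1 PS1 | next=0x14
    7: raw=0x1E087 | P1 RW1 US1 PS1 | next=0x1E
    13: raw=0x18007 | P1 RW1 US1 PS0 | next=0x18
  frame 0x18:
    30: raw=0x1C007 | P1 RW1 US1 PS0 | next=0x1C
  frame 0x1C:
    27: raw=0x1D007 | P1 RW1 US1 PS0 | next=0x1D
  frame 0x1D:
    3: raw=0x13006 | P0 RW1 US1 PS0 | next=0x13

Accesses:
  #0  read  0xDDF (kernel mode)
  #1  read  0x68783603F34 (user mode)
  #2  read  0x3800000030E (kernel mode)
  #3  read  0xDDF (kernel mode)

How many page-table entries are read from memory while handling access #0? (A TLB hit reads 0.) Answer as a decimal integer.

Walk each access:
#0 VA=0xDDF (r,kernel):
  L0: frame=0x13 idx=0 entry=0x14087 [P=1 RW=1 US=1 PS=1]
  ⇒ phys 0x14DDF (huge @L0)  [1 reads]
#1 VA=0x68783603F34 (r,user):
  L0: frame=0x13 idx=13 entry=0x18007 [P=1 RW=1 US=1 PS=0]
  L1: frame=0x18 idx=30 entry=0x1C007 [P=1 RW=1 US=1 PS=0]
  L2: frame=0x1C idx=27 entry=0x1D007 [P=1 RW=1 US=1 PS=0]
  L3: frame=0x1D idx=3 entry=0x13006 [P=0 RW=1 US=1 PS=0]
  ✗ PAGE_NOT_PRESENT  [4 reads]
#2 VA=0x3800000030E (r,kernel):
  L0: frame=0x13 idx=7 entry=0x1E087 [P=1 RW=1 US=1 PS=1]
  ⇒ phys 0x1E30E (huge @L0)  [1 reads]
#3 VA=0xDDF (r,kernel):
  TLB hit vpn=0x0 → PA=0x14DDF

Entries read for #0: 1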